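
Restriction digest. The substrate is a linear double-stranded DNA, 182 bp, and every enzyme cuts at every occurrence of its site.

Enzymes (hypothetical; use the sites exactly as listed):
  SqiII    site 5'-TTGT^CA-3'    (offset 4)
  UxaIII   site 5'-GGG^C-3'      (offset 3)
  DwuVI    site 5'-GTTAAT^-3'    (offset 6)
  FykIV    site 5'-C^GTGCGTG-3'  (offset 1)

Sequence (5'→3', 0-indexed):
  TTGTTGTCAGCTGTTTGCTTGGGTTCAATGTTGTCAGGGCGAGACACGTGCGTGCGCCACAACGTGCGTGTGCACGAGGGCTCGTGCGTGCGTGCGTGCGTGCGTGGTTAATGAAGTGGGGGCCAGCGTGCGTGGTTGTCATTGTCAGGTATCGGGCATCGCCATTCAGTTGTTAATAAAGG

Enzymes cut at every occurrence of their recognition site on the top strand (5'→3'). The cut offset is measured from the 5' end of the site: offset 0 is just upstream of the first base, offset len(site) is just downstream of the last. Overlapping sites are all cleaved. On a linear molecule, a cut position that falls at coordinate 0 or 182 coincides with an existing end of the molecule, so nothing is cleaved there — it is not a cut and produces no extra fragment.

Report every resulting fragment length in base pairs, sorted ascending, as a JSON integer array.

Scan for sites:
  SqiII TTGTCA/4: at [3, 30, 135, 141] ⇒ [7, 34, 139, 145]
  UxaIII GGGC/3: at [36, 77, 119, 153] ⇒ [39, 80, 122, 156]
  DwuVI GTTAAT/6: at [106, 171] ⇒ [112, 177]
  FykIV CGTGCGTG/1: at [46, 62, 82, 86, 90, 94, 98, 126] ⇒ [47, 63, 83, 87, 91, 95, 99, 127]

Pooled cuts: [7, 34, 39, 47, 63, 80, 83, 87, 91, 95, 99, 112, 122, 127, 139, 145, 156, 177]

Fragments:
  [0,7): 7 bp
  [7,34): 27 bp
  [34,39): 5 bp
  [39,47): 8 bp
  [47,63): 16 bp
  [63,80): 17 bp
  [80,83): 3 bp
  [83,87): 4 bp
  [87,91): 4 bp
  [91,95): 4 bp
  [95,99): 4 bp
  [99,112): 13 bp
  [112,122): 10 bp
  [122,127): 5 bp
  [127,139): 12 bp
  [139,145): 6 bp
  [145,156): 11 bp
  [156,177): 21 bp
  [177,182): 5 bp

[3,4,4,4,4,5,5,5,6,7,8,10,11,12,13,16,17,21,27]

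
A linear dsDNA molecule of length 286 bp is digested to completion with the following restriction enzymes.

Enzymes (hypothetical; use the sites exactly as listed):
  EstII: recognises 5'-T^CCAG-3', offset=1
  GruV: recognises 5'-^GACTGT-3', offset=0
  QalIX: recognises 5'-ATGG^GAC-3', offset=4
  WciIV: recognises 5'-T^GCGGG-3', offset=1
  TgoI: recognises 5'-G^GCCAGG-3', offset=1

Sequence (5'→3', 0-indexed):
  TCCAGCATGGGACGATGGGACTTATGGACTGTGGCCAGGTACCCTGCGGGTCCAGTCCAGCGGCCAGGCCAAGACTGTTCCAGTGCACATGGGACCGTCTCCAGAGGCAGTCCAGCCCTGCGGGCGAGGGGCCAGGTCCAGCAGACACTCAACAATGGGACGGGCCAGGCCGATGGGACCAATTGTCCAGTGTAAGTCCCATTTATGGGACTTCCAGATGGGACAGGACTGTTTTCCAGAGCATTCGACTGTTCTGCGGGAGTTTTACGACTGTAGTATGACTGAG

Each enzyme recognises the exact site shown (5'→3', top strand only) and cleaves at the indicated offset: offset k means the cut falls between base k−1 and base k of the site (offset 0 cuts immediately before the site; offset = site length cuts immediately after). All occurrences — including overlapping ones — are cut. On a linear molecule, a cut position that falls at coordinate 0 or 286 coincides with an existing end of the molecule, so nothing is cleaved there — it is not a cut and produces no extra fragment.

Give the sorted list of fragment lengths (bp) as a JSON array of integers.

[1,5,5,5,5,6,6,7,7,7,8,8,8,8,8,9,9,9,10,10,11,11,11,12,13,13,13,18,21,22]

Per-enzyme occurrences:
  EstII (TCCAG, off=1): starts [0, 50, 55, 78, 99, 110, 136, 185, 212, 234] → cuts [1, 51, 56, 79, 100, 111, 137, 186, 213, 235]
  GruV (GACTGT, off=0): starts [26, 72, 226, 246, 268] → cuts [26, 72, 226, 246, 268]
  QalIX (ATGGGAC, off=4): starts [6, 14, 88, 154, 172, 204, 217] → cuts [10, 18, 92, 158, 176, 208, 221]
  WciIV (TGCGGG, off=1): starts [44, 118, 254] → cuts [45, 119, 255]
  TgoI (GGCCAGG, off=1): starts [32, 61, 129, 162] → cuts [33, 62, 130, 163]

Pooled cuts: [1, 10, 18, 26, 33, 45, 51, 56, 62, 72, 79, 92, 100, 111, 119, 130, 137, 158, 163, 176, 186, 208, 213, 221, 226, 235, 246, 255, 268]

Fragment lengths:
  [0,1): 1 bp
  [1,10): 9 bp
  [10,18): 8 bp
  [18,26): 8 bp
  [26,33): 7 bp
  [33,45): 12 bp
  [45,51): 6 bp
  [51,56): 5 bp
  [56,62): 6 bp
  [62,72): 10 bp
  [72,79): 7 bp
  [79,92): 13 bp
  [92,100): 8 bp
  [100,111): 11 bp
  [111,119): 8 bp
  [119,130): 11 bp
  [130,137): 7 bp
  [137,158): 21 bp
  [158,163): 5 bp
  [163,176): 13 bp
  [176,186): 10 bp
  [186,208): 22 bp
  [208,213): 5 bp
  [213,221): 8 bp
  [221,226): 5 bp
  [226,235): 9 bp
  [235,246): 11 bp
  [246,255): 9 bp
  [255,268): 13 bp
  [268,286): 18 bp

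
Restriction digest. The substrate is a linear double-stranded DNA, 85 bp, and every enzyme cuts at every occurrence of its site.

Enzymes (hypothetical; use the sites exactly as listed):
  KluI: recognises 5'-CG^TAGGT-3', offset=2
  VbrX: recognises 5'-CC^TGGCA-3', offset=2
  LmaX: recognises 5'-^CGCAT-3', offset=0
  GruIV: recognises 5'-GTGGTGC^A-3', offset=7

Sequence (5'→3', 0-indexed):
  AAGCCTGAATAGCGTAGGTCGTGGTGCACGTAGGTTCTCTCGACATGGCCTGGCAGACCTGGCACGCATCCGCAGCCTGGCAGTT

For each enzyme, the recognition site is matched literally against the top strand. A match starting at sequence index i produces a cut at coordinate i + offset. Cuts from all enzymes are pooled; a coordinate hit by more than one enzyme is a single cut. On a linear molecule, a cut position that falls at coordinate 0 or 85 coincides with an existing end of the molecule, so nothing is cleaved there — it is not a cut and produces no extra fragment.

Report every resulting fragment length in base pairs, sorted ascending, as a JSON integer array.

Scan for sites:
  KluI CGTAGGT/2: at [12, 28] ⇒ [14, 30]
  VbrX CCTGGCA/2: at [48, 57, 75] ⇒ [50, 59, 77]
  LmaX CGCAT/0: at [64] ⇒ [64]
  GruIV GTGGTGCA/7: at [20] ⇒ [27]

Pooled cuts: [14, 27, 30, 50, 59, 64, 77]

Fragments:
  [0,14): 14 bp
  [14,27): 13 bp
  [27,30): 3 bp
  [30,50): 20 bp
  [50,59): 9 bp
  [59,64): 5 bp
  [64,77): 13 bp
  [77,85): 8 bp

[3,5,8,9,13,13,14,20]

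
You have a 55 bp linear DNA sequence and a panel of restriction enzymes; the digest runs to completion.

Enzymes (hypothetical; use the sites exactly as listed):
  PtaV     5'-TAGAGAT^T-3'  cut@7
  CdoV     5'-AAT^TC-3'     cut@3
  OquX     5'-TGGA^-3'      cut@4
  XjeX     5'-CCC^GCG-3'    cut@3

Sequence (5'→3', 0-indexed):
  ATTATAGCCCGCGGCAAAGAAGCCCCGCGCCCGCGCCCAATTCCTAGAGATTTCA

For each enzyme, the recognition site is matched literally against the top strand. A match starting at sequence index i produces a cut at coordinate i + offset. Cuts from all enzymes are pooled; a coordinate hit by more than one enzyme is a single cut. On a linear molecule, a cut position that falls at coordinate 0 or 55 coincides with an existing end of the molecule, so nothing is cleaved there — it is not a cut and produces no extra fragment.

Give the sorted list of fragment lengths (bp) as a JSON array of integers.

[4,6,9,10,10,16]

Per-enzyme occurrences:
  PtaV (TAGAGATT, off=7): starts [44] → cuts [51]
  CdoV (AATTC, off=3): starts [38] → cuts [41]
  OquX (TGGA, off=4): no sites
  XjeX (CCCGCG, off=3): starts [7, 23, 29] → cuts [10, 26, 32]

Pooled cuts: [10, 26, 32, 41, 51]

Fragments:
  [0,10): 10 bp
  [10,26): 16 bp
  [26,32): 6 bp
  [32,41): 9 bp
  [41,51): 10 bp
  [51,55): 4 bp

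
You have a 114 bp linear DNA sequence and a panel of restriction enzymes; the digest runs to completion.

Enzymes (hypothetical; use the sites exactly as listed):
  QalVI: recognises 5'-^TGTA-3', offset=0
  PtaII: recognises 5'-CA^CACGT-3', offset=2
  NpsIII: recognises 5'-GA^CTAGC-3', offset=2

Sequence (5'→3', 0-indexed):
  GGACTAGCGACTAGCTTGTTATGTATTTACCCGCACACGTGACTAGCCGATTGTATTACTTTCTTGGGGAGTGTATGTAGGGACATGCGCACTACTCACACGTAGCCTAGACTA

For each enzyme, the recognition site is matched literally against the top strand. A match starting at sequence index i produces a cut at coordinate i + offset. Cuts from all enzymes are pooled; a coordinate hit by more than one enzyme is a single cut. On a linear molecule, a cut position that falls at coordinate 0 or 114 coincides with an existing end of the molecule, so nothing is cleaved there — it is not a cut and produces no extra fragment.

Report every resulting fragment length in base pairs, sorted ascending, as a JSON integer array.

Per-enzyme occurrences:
  QalVI (TGTA, off=0): starts [21, 51, 71, 75] → cuts [21, 51, 71, 75]
  PtaII (CACACGT, off=2): starts [33, 96] → cuts [35, 98]
  NpsIII (GACTAGC, off=2): starts [1, 8, 40] → cuts [3, 10, 42]

Pooled cuts: [3, 10, 21, 35, 42, 51, 71, 75, 98]

Fragments:
  [0,3): 3 bp
  [3,10): 7 bp
  [10,21): 11 bp
  [21,35): 14 bp
  [35,42): 7 bp
  [42,51): 9 bp
  [51,71): 20 bp
  [71,75): 4 bp
  [75,98): 23 bp
  [98,114): 16 bp

[3,4,7,7,9,11,14,16,20,23]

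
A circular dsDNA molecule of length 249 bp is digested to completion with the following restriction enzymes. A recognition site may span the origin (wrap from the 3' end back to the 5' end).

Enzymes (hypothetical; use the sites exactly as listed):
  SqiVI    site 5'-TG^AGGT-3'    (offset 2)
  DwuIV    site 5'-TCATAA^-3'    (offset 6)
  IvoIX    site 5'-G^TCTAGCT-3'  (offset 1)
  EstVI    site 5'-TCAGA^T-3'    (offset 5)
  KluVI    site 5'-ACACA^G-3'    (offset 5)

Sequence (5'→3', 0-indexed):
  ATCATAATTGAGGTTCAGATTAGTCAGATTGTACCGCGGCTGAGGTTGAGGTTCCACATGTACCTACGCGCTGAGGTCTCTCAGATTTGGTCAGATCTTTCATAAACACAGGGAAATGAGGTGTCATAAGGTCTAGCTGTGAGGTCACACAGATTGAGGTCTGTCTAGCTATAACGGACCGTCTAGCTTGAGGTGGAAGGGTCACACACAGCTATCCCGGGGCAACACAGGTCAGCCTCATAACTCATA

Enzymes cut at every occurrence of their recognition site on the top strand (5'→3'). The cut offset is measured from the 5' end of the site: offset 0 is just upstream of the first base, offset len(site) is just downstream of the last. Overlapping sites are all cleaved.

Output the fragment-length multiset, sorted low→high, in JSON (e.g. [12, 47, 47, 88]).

Site scan:
  SqiVI (TGAGGT, off=2): starts [8, 40, 46, 71, 116, 139, 154, 188] → cuts [10, 42, 48, 73, 118, 141, 156, 190]
  DwuIV (TCATAA, off=6): starts [1, 99, 123, 237, 244] → cuts [1, 7, 105, 129, 243]
  IvoIX (GTCTAGCT, off=1): starts [130, 162, 180] → cuts [131, 163, 181]
  EstVI (TCAGAT, off=5): starts [14, 23, 80, 90] → cuts [19, 28, 85, 95]
  KluVI (ACACAG, off=5): starts [105, 146, 205, 224] → cuts [110, 151, 210, 229]

Pooled cuts: [1, 7, 10, 19, 28, 42, 48, 73, 85, 95, 105, 110, 118, 129, 131, 141, 151, 156, 163, 181, 190, 210, 229, 243]

Fragments:
  1→7: 6 bp
  7→10: 3 bp
  10→19: 9 bp
  19→28: 9 bp
  28→42: 14 bp
  42→48: 6 bp
  48→73: 25 bp
  73→85: 12 bp
  85→95: 10 bp
  95→105: 10 bp
  105→110: 5 bp
  110→118: 8 bp
  118→129: 11 bp
  129→131: 2 bp
  131→141: 10 bp
  141→151: 10 bp
  151→156: 5 bp
  156→163: 7 bp
  163→181: 18 bp
  181→190: 9 bp
  190→210: 20 bp
  210→229: 19 bp
  229→243: 14 bp
  243→1 (wrap): 249-243+1 = 7 bp

[2,3,5,5,6,6,7,7,8,9,9,9,10,10,10,10,11,12,14,14,18,19,20,25]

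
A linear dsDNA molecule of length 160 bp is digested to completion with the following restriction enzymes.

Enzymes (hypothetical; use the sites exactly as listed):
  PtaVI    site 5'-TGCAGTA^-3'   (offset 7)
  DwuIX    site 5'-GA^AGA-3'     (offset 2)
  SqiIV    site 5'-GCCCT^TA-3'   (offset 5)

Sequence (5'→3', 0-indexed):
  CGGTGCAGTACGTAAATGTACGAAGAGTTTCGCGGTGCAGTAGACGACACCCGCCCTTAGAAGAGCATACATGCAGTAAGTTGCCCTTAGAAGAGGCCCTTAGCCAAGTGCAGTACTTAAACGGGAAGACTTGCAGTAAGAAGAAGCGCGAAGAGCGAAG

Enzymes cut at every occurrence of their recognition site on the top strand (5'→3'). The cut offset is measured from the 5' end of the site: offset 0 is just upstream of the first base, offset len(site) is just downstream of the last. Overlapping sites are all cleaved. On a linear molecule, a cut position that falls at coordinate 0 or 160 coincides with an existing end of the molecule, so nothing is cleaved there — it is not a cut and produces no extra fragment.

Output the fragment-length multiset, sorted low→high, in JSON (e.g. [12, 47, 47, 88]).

Scan for sites:
  PtaVI (TGCAGTA, off=7): starts [3, 35, 71, 108, 131] → cuts [10, 42, 78, 115, 138]
  DwuIX (GAAGA, off=2): starts [21, 59, 89, 124, 139, 149] → cuts [23, 61, 91, 126, 141, 151]
  SqiIV (GCCCTTA, off=5): starts [52, 82, 95] → cuts [57, 87, 100]

Pooled cuts: [10, 23, 42, 57, 61, 78, 87, 91, 100, 115, 126, 138, 141, 151]

Fragments:
  [0,10): 10 bp
  [10,23): 13 bp
  [23,42): 19 bp
  [42,57): 15 bp
  [57,61): 4 bp
  [61,78): 17 bp
  [78,87): 9 bp
  [87,91): 4 bp
  [91,100): 9 bp
  [100,115): 15 bp
  [115,126): 11 bp
  [126,138): 12 bp
  [138,141): 3 bp
  [141,151): 10 bp
  [151,160): 9 bp

[3,4,4,9,9,9,10,10,11,12,13,15,15,17,19]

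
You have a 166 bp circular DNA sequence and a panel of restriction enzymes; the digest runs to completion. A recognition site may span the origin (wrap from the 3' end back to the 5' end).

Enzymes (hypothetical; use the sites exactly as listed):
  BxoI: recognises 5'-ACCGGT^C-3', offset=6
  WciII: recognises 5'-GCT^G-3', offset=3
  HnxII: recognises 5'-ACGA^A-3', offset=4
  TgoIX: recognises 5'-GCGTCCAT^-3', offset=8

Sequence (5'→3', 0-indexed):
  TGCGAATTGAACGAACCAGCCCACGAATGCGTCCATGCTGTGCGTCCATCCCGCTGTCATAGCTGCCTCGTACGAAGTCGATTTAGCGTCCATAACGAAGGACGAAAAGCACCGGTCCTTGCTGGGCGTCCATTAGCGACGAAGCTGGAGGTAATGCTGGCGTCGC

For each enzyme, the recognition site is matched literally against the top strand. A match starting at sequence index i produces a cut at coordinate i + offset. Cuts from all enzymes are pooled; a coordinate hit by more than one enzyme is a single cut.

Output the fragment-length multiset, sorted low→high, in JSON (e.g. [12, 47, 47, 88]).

[3,4,5,6,7,7,9,9,9,10,10,10,11,11,12,12,13,18]

Per-enzyme occurrences:
  BxoI ACCGGTC/6: at [110] ⇒ [116]
  WciII GCTG/3: at [36, 52, 61, 120, 143, 155, 164] ⇒ [1, 39, 55, 64, 123, 146, 158]
  HnxII ACGAA/4: at [10, 22, 71, 94, 101, 138] ⇒ [14, 26, 75, 98, 105, 142]
  TgoIX GCGTCCAT/8: at [28, 41, 85, 125] ⇒ [36, 49, 93, 133]

All cut coordinates (distinct, sorted): [1, 14, 26, 36, 39, 49, 55, 64, 75, 93, 98, 105, 116, 123, 133, 142, 146, 158]

Fragment lengths:
  1→14: 13 bp
  14→26: 12 bp
  26→36: 10 bp
  36→39: 3 bp
  39→49: 10 bp
  49→55: 6 bp
  55→64: 9 bp
  64→75: 11 bp
  75→93: 18 bp
  93→98: 5 bp
  98→105: 7 bp
  105→116: 11 bp
  116→123: 7 bp
  123→133: 10 bp
  133→142: 9 bp
  142→146: 4 bp
  146→158: 12 bp
  158→1 (wrap): 166-158+1 = 9 bp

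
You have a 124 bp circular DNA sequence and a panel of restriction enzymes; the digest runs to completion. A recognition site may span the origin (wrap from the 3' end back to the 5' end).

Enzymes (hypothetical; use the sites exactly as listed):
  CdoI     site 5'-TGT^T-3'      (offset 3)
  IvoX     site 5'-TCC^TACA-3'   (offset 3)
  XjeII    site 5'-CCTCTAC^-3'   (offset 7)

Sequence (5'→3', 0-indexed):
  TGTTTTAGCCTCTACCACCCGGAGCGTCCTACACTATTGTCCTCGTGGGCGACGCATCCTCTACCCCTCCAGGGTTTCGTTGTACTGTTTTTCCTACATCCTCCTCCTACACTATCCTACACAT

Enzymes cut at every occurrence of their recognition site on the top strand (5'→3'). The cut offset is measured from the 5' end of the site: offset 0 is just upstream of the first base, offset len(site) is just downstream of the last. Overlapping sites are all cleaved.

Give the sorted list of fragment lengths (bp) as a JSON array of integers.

Scan for sites:
  CdoI (TGTT, off=3): starts [0, 85] → cuts [3, 88]
  IvoX (TCCTACA, off=3): starts [26, 91, 104, 114] → cuts [29, 94, 107, 117]
  XjeII (CCTCTAC, off=7): starts [8, 57] → cuts [15, 64]

Pooled cuts: [3, 15, 29, 64, 88, 94, 107, 117]

Fragments:
  3→15: 12 bp
  15→29: 14 bp
  29→64: 35 bp
  64→88: 24 bp
  88→94: 6 bp
  94→107: 13 bp
  107→117: 10 bp
  117→3 (wrap): 124-117+3 = 10 bp

[6,10,10,12,13,14,24,35]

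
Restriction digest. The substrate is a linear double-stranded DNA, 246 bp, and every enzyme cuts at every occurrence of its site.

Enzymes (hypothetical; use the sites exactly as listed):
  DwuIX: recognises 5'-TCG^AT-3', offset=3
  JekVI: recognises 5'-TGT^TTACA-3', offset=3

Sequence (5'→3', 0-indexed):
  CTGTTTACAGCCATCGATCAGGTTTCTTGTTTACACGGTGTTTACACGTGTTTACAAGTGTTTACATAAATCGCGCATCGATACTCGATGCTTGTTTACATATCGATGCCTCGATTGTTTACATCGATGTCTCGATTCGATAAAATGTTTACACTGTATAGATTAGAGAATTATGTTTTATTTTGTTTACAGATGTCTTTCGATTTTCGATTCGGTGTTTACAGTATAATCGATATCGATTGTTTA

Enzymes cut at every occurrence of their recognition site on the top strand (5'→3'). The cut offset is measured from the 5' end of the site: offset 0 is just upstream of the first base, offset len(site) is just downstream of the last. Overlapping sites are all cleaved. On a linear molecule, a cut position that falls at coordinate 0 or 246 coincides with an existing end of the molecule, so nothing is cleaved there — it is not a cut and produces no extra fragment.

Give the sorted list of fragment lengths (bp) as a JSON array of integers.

Per-enzyme occurrences:
  DwuIX (TCGAT, off=3): starts [13, 77, 84, 102, 110, 123, 131, 136, 199, 206, 229, 235] → cuts [16, 80, 87, 105, 113, 126, 134, 139, 202, 209, 232, 238]
  JekVI (TGTTTACA, off=3): starts [1, 27, 38, 48, 58, 92, 115, 145, 183, 215] → cuts [4, 30, 41, 51, 61, 95, 118, 148, 186, 218]

All cut coordinates (distinct, sorted): [4, 16, 30, 41, 51, 61, 80, 87, 95, 105, 113, 118, 126, 134, 139, 148, 186, 202, 209, 218, 232, 238]

Fragments:
  [0,4): 4 bp
  [4,16): 12 bp
  [16,30): 14 bp
  [30,41): 11 bp
  [41,51): 10 bp
  [51,61): 10 bp
  [61,80): 19 bp
  [80,87): 7 bp
  [87,95): 8 bp
  [95,105): 10 bp
  [105,113): 8 bp
  [113,118): 5 bp
  [118,126): 8 bp
  [126,134): 8 bp
  [134,139): 5 bp
  [139,148): 9 bp
  [148,186): 38 bp
  [186,202): 16 bp
  [202,209): 7 bp
  [209,218): 9 bp
  [218,232): 14 bp
  [232,238): 6 bp
  [238,246): 8 bp

[4,5,5,6,7,7,8,8,8,8,8,9,9,10,10,10,11,12,14,14,16,19,38]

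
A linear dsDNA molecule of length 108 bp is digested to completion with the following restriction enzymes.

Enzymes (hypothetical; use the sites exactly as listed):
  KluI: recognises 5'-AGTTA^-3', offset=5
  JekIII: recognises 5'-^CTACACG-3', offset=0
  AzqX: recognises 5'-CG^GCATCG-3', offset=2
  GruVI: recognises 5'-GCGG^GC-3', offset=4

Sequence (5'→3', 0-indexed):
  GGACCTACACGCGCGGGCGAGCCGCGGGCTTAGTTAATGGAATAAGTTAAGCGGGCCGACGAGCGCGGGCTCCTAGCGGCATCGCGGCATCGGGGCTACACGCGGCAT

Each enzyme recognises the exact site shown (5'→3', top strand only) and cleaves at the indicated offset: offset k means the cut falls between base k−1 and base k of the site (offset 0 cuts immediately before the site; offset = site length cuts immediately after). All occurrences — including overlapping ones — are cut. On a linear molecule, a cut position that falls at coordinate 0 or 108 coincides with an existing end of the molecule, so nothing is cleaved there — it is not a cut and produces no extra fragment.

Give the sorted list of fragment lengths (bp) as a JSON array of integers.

[4,5,8,9,9,10,11,12,13,13,14]

Site scan:
  KluI AGTTA/5: at [31, 44] ⇒ [36, 49]
  JekIII CTACACG/0: at [4, 95] ⇒ [4, 95]
  AzqX CGGCATCG/2: at [76, 84] ⇒ [78, 86]
  GruVI GCGGGC/4: at [12, 23, 50, 64] ⇒ [16, 27, 54, 68]

All cut coordinates (distinct, sorted): [4, 16, 27, 36, 49, 54, 68, 78, 86, 95]

Fragment lengths:
  [0,4): 4 bp
  [4,16): 12 bp
  [16,27): 11 bp
  [27,36): 9 bp
  [36,49): 13 bp
  [49,54): 5 bp
  [54,68): 14 bp
  [68,78): 10 bp
  [78,86): 8 bp
  [86,95): 9 bp
  [95,108): 13 bp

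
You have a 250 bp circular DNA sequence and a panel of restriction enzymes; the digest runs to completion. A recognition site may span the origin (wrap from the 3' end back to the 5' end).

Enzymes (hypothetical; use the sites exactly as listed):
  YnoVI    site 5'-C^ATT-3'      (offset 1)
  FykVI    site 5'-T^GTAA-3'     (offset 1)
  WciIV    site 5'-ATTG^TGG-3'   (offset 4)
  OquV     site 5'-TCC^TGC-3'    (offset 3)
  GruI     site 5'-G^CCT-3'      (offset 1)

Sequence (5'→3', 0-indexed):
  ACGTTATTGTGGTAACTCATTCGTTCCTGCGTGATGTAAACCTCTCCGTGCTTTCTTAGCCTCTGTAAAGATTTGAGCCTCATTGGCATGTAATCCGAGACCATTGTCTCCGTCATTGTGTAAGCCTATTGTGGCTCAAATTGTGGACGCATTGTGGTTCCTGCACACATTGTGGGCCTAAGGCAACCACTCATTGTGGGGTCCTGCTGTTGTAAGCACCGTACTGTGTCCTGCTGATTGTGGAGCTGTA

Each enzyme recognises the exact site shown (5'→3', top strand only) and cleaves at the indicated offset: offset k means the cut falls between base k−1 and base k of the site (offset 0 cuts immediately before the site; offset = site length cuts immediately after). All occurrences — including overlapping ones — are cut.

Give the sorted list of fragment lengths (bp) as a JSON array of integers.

Per-enzyme occurrences:
  YnoVI (CATT, off=1): starts [17, 80, 101, 113, 149, 167, 191] → cuts [18, 81, 102, 114, 150, 168, 192]
  FykVI (TGTAA, off=1): starts [34, 63, 88, 118, 210, 246] → cuts [35, 64, 89, 119, 211, 247]
  WciIV (ATTGTGG, off=4): starts [5, 127, 139, 150, 168, 192, 236] → cuts [9, 131, 143, 154, 172, 196, 240]
  OquV (TCCTGC, off=3): starts [24, 158, 201, 228] → cuts [27, 161, 204, 231]
  GruI (GCCT, off=1): starts [58, 76, 123, 175] → cuts [59, 77, 124, 176]

Pooled cuts: [9, 18, 27, 35, 59, 64, 77, 81, 89, 102, 114, 119, 124, 131, 143, 150, 154, 161, 168, 172, 176, 192, 196, 204, 211, 231, 240, 247]

Fragments:
  9→18: 9 bp
  18→27: 9 bp
  27→35: 8 bp
  35→59: 24 bp
  59→64: 5 bp
  64→77: 13 bp
  77→81: 4 bp
  81→89: 8 bp
  89→102: 13 bp
  102→114: 12 bp
  114→119: 5 bp
  119→124: 5 bp
  124→131: 7 bp
  131→143: 12 bp
  143→150: 7 bp
  150→154: 4 bp
  154→161: 7 bp
  161→168: 7 bp
  168→172: 4 bp
  172→176: 4 bp
  176→192: 16 bp
  192→196: 4 bp
  196→204: 8 bp
  204→211: 7 bp
  211→231: 20 bp
  231→240: 9 bp
  240→247: 7 bp
  247→9 (wrap): 250-247+9 = 12 bp

[4,4,4,4,4,5,5,5,7,7,7,7,7,7,8,8,8,9,9,9,12,12,12,13,13,16,20,24]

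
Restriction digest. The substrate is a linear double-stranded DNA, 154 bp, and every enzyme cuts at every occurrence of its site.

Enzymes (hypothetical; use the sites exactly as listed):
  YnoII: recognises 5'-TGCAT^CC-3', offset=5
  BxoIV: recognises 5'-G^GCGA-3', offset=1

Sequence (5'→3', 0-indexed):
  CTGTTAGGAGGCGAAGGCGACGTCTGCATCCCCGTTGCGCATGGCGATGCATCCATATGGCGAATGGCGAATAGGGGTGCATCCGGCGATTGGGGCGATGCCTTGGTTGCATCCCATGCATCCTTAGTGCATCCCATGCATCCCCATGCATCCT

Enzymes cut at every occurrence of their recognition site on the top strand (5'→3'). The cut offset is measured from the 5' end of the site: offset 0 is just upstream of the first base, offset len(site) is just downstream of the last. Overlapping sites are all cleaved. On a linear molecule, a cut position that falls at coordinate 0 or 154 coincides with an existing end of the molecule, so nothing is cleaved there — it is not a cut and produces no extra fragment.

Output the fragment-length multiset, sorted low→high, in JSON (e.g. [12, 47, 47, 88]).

[3,3,6,7,7,9,9,9,9,10,10,11,13,14,16,18]

Scan for sites:
  YnoII (TGCATCC, off=5): starts [24, 47, 77, 107, 116, 127, 136, 146] → cuts [29, 52, 82, 112, 121, 132, 141, 151]
  BxoIV (GGCGA, off=1): starts [9, 15, 42, 58, 65, 84, 93] → cuts [10, 16, 43, 59, 66, 85, 94]

Pooled cuts: [10, 16, 29, 43, 52, 59, 66, 82, 85, 94, 112, 121, 132, 141, 151]

Fragments:
  [0,10): 10 bp
  [10,16): 6 bp
  [16,29): 13 bp
  [29,43): 14 bp
  [43,52): 9 bp
  [52,59): 7 bp
  [59,66): 7 bp
  [66,82): 16 bp
  [82,85): 3 bp
  [85,94): 9 bp
  [94,112): 18 bp
  [112,121): 9 bp
  [121,132): 11 bp
  [132,141): 9 bp
  [141,151): 10 bp
  [151,154): 3 bp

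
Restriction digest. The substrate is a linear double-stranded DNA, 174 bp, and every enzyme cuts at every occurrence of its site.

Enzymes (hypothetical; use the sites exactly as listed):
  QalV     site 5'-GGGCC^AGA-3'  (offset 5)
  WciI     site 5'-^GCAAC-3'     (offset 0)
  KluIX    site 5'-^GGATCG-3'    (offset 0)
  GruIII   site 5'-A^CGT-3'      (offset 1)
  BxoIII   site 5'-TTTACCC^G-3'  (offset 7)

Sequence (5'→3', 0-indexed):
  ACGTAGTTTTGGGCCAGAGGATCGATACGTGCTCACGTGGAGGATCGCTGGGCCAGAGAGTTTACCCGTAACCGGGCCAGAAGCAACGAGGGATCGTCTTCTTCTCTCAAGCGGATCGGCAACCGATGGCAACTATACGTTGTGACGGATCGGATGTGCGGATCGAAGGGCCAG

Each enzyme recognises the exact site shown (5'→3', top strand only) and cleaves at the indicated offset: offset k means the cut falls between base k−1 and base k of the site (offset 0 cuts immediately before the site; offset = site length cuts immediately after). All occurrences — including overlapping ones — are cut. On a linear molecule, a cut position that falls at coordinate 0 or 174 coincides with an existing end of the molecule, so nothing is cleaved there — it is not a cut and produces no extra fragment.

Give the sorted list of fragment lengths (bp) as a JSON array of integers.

[1,3,4,6,6,8,8,9,9,9,10,11,13,13,13,14,15,22]

Site scan:
  QalV (GGGCCAGA, off=5): starts [10, 49, 73] → cuts [15, 54, 78]
  WciI (GCAAC, off=0): starts [82, 118, 128] → cuts [82, 118, 128]
  KluIX (GGATCG, off=0): starts [18, 41, 90, 112, 146, 159] → cuts [18, 41, 90, 112, 146, 159]
  GruIII (ACGT, off=1): starts [0, 26, 34, 136] → cuts [1, 27, 35, 137]
  BxoIII (TTTACCCG, off=7): starts [60] → cuts [67]

All cut coordinates (distinct, sorted): [1, 15, 18, 27, 35, 41, 54, 67, 78, 82, 90, 112, 118, 128, 137, 146, 159]

Fragment lengths:
  [0,1): 1 bp
  [1,15): 14 bp
  [15,18): 3 bp
  [18,27): 9 bp
  [27,35): 8 bp
  [35,41): 6 bp
  [41,54): 13 bp
  [54,67): 13 bp
  [67,78): 11 bp
  [78,82): 4 bp
  [82,90): 8 bp
  [90,112): 22 bp
  [112,118): 6 bp
  [118,128): 10 bp
  [128,137): 9 bp
  [137,146): 9 bp
  [146,159): 13 bp
  [159,174): 15 bp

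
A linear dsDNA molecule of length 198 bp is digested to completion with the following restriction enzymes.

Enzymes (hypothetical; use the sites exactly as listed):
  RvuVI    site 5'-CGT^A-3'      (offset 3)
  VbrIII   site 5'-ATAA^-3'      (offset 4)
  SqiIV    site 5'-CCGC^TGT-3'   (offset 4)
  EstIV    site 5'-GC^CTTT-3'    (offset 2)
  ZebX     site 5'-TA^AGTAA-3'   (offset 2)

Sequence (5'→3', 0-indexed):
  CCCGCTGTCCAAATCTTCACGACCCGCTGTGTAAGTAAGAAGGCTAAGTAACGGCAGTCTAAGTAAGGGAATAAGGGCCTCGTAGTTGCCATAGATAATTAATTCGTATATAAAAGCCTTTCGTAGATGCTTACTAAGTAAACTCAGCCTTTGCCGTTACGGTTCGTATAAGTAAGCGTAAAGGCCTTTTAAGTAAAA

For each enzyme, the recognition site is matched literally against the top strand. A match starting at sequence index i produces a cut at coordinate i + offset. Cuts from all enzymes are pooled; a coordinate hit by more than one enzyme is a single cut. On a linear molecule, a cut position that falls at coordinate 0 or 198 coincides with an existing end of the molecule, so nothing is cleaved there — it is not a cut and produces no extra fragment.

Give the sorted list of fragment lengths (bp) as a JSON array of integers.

[1,3,4,5,6,6,6,6,7,7,8,9,9,12,12,13,13,15,15,19,22]

Scan for sites:
  RvuVI (CGTA, off=3): starts [80, 104, 121, 164, 176] → cuts [83, 107, 124, 167, 179]
  VbrIII (ATAA, off=4): starts [70, 94, 109, 167] → cuts [74, 98, 113, 171]
  SqiIV (CCGCTGT, off=4): starts [1, 23] → cuts [5, 27]
  EstIV (GCCTTT, off=2): starts [115, 146, 183] → cuts [117, 148, 185]
  ZebX (TAAGTAA, off=2): starts [31, 44, 59, 134, 168, 189] → cuts [33, 46, 61, 136, 170, 191]

All cut coordinates (distinct, sorted): [5, 27, 33, 46, 61, 74, 83, 98, 107, 113, 117, 124, 136, 148, 167, 170, 171, 179, 185, 191]

Fragments:
  [0,5): 5 bp
  [5,27): 22 bp
  [27,33): 6 bp
  [33,46): 13 bp
  [46,61): 15 bp
  [61,74): 13 bp
  [74,83): 9 bp
  [83,98): 15 bp
  [98,107): 9 bp
  [107,113): 6 bp
  [113,117): 4 bp
  [117,124): 7 bp
  [124,136): 12 bp
  [136,148): 12 bp
  [148,167): 19 bp
  [167,170): 3 bp
  [170,171): 1 bp
  [171,179): 8 bp
  [179,185): 6 bp
  [185,191): 6 bp
  [191,198): 7 bp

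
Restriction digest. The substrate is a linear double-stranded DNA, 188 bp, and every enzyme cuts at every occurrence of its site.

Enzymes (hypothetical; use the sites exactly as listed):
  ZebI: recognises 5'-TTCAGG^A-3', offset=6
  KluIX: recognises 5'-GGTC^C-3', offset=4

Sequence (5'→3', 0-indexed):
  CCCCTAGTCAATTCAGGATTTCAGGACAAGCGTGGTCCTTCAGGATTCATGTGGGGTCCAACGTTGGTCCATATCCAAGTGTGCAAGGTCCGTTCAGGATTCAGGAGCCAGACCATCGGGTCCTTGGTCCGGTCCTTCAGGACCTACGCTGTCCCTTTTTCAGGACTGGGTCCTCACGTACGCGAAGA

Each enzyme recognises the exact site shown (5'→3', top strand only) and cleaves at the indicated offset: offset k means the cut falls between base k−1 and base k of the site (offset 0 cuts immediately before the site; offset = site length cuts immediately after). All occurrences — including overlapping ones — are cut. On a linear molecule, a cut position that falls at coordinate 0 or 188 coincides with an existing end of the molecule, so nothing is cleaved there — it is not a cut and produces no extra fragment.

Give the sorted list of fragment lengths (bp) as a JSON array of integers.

Per-enzyme occurrences:
  ZebI (TTCAGGA, off=6): starts [11, 19, 38, 92, 99, 135, 158] → cuts [17, 25, 44, 98, 105, 141, 164]
  KluIX (GGTCC, off=4): starts [33, 54, 65, 86, 118, 125, 130, 168] → cuts [37, 58, 69, 90, 122, 129, 134, 172]

Pooled cuts: [17, 25, 37, 44, 58, 69, 90, 98, 105, 122, 129, 134, 141, 164, 172]

Fragments:
  [0,17): 17 bp
  [17,25): 8 bp
  [25,37): 12 bp
  [37,44): 7 bp
  [44,58): 14 bp
  [58,69): 11 bp
  [69,90): 21 bp
  [90,98): 8 bp
  [98,105): 7 bp
  [105,122): 17 bp
  [122,129): 7 bp
  [129,134): 5 bp
  [134,141): 7 bp
  [141,164): 23 bp
  [164,172): 8 bp
  [172,188): 16 bp

[5,7,7,7,7,8,8,8,11,12,14,16,17,17,21,23]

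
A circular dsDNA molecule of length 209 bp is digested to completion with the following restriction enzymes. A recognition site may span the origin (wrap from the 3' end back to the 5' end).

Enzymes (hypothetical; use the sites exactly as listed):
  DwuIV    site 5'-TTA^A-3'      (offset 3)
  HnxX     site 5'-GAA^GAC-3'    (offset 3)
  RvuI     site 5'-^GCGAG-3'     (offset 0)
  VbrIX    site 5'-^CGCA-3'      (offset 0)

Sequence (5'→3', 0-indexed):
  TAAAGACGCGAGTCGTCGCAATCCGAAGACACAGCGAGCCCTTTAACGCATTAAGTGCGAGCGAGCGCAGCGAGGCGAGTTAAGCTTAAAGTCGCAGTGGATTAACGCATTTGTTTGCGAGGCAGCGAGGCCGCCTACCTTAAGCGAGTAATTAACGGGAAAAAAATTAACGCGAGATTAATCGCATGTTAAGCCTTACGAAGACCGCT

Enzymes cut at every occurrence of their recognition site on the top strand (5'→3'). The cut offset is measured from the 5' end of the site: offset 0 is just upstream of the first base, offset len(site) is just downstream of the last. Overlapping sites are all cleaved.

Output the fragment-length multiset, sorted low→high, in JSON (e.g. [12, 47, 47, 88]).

Per-enzyme occurrences:
  DwuIV (TTAA, off=3): starts [42, 50, 79, 85, 101, 139, 151, 166, 177, 188, 208] → cuts [2, 45, 53, 82, 88, 104, 142, 154, 169, 180, 191]
  HnxX (GAAGAC, off=3): starts [24, 199] → cuts [27, 202]
  RvuI (GCGAG, off=0): starts [7, 33, 56, 60, 69, 74, 116, 124, 143, 171] → cuts [7, 33, 56, 60, 69, 74, 116, 124, 143, 171]
  VbrIX (CGCA, off=0): starts [16, 46, 65, 92, 105, 182] → cuts [16, 46, 65, 92, 105, 182]

All cut coordinates (distinct, sorted): [2, 7, 16, 27, 33, 45, 46, 53, 56, 60, 65, 69, 74, 82, 88, 92, 104, 105, 116, 124, 142, 143, 154, 169, 171, 180, 182, 191, 202]

Fragments:
  2→7: 5 bp
  7→16: 9 bp
  16→27: 11 bp
  27→33: 6 bp
  33→45: 12 bp
  45→46: 1 bp
  46→53: 7 bp
  53→56: 3 bp
  56→60: 4 bp
  60→65: 5 bp
  65→69: 4 bp
  69→74: 5 bp
  74→82: 8 bp
  82→88: 6 bp
  88→92: 4 bp
  92→104: 12 bp
  104→105: 1 bp
  105→116: 11 bp
  116→124: 8 bp
  124→142: 18 bp
  142→143: 1 bp
  143→154: 11 bp
  154→169: 15 bp
  169→171: 2 bp
  171→180: 9 bp
  180→182: 2 bp
  182→191: 9 bp
  191→202: 11 bp
  202→2 (wrap): 209-202+2 = 9 bp

[1,1,1,2,2,3,4,4,4,5,5,5,6,6,7,8,8,9,9,9,9,11,11,11,11,12,12,15,18]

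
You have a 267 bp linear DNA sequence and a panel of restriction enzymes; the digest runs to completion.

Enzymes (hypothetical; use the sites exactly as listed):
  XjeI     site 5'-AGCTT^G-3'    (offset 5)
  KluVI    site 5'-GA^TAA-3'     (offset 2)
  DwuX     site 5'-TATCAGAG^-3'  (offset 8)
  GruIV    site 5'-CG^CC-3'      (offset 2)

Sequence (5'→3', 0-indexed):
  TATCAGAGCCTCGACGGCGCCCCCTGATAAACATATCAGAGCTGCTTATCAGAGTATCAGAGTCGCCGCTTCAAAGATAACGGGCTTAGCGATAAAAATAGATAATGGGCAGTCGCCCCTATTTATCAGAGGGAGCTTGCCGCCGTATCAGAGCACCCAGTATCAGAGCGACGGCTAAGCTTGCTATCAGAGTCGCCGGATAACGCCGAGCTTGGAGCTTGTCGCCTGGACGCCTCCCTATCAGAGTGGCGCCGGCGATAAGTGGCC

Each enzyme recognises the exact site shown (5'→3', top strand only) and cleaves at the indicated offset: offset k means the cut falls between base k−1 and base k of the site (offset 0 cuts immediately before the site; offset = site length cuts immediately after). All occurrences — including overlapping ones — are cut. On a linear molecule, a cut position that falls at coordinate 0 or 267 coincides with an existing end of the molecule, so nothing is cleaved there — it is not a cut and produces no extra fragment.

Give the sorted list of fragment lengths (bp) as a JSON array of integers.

[3,3,4,4,5,5,5,7,7,7,8,8,8,8,8,9,10,10,11,11,12,13,13,14,14,14,15,15,16]

Site scan:
  XjeI AGCTTG/5: at [133, 177, 208, 215] ⇒ [138, 182, 213, 220]
  KluVI GATAA/2: at [25, 75, 90, 100, 198, 256] ⇒ [27, 77, 92, 102, 200, 258]
  DwuX TATCAGAG/8: at [0, 33, 46, 54, 123, 145, 160, 184, 238] ⇒ [8, 41, 54, 62, 131, 153, 168, 192, 246]
  GruIV CGCC/2: at [17, 63, 113, 140, 193, 203, 222, 230, 249] ⇒ [19, 65, 115, 142, 195, 205, 224, 232, 251]

Pooled cuts: [8, 19, 27, 41, 54, 62, 65, 77, 92, 102, 115, 131, 138, 142, 153, 168, 182, 192, 195, 200, 205, 213, 220, 224, 232, 246, 251, 258]

Fragment lengths:
  [0,8): 8 bp
  [8,19): 11 bp
  [19,27): 8 bp
  [27,41): 14 bp
  [41,54): 13 bp
  [54,62): 8 bp
  [62,65): 3 bp
  [65,77): 12 bp
  [77,92): 15 bp
  [92,102): 10 bp
  [102,115): 13 bp
  [115,131): 16 bp
  [131,138): 7 bp
  [138,142): 4 bp
  [142,153): 11 bp
  [153,168): 15 bp
  [168,182): 14 bp
  [182,192): 10 bp
  [192,195): 3 bp
  [195,200): 5 bp
  [200,205): 5 bp
  [205,213): 8 bp
  [213,220): 7 bp
  [220,224): 4 bp
  [224,232): 8 bp
  [232,246): 14 bp
  [246,251): 5 bp
  [251,258): 7 bp
  [258,267): 9 bp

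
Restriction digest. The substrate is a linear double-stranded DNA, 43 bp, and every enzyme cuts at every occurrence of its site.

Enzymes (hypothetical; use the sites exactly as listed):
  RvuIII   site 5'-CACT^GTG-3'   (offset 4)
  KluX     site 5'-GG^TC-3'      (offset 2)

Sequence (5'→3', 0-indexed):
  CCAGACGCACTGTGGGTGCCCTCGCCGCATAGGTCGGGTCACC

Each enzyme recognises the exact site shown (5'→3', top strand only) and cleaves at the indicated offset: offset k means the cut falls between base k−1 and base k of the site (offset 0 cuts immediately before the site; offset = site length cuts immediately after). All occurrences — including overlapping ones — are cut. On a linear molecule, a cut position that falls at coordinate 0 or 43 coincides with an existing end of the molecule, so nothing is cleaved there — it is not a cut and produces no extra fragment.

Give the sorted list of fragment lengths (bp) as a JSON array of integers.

[5,5,11,22]

Site scan:
  RvuIII (CACTGTG, off=4): starts [7] → cuts [11]
  KluX (GGTC, off=2): starts [31, 36] → cuts [33, 38]

Pooled cuts: [11, 33, 38]

Fragments:
  [0,11): 11 bp
  [11,33): 22 bp
  [33,38): 5 bp
  [38,43): 5 bp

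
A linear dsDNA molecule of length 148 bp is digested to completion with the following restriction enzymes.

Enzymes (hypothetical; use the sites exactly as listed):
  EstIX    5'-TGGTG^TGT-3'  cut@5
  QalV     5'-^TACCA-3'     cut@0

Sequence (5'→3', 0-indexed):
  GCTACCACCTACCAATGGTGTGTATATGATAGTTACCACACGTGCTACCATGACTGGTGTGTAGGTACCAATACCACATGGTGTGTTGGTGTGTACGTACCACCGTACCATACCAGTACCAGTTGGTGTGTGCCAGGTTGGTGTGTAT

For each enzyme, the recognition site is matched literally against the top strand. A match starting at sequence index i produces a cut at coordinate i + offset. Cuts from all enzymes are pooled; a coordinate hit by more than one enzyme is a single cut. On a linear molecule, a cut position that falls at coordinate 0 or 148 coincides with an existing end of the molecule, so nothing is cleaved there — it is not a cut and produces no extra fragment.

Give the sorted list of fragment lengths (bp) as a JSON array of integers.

Site scan:
  EstIX (TGGTGTGT, off=5): starts [15, 54, 78, 86, 123, 138] → cuts [20, 59, 83, 91, 128, 143]
  QalV (TACCA, off=0): starts [2, 9, 33, 45, 65, 71, 97, 105, 110, 116] → cuts [2, 9, 33, 45, 65, 71, 97, 105, 110, 116]

Pooled cuts: [2, 9, 20, 33, 45, 59, 65, 71, 83, 91, 97, 105, 110, 116, 128, 143]

Fragments:
  [0,2): 2 bp
  [2,9): 7 bp
  [9,20): 11 bp
  [20,33): 13 bp
  [33,45): 12 bp
  [45,59): 14 bp
  [59,65): 6 bp
  [65,71): 6 bp
  [71,83): 12 bp
  [83,91): 8 bp
  [91,97): 6 bp
  [97,105): 8 bp
  [105,110): 5 bp
  [110,116): 6 bp
  [116,128): 12 bp
  [128,143): 15 bp
  [143,148): 5 bp

[2,5,5,6,6,6,6,7,8,8,11,12,12,12,13,14,15]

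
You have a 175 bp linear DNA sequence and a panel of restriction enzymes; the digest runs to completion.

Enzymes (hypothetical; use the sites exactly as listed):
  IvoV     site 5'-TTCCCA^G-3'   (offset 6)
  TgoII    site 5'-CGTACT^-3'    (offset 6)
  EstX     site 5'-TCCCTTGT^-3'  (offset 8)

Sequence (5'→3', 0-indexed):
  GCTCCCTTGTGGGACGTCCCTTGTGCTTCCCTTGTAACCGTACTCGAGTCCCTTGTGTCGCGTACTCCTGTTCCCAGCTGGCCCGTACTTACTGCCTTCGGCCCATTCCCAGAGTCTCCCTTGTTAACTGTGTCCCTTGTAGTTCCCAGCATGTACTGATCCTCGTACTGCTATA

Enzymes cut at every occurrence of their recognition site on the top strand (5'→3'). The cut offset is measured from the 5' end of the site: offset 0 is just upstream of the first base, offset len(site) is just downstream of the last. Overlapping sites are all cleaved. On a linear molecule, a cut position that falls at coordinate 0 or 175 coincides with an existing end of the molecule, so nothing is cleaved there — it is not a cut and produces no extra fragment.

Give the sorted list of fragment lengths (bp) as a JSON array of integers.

Site scan:
  IvoV (TTCCCAG, off=6): starts [70, 105, 142] → cuts [76, 111, 148]
  TgoII (CGTACT, off=6): starts [38, 60, 83, 163] → cuts [44, 66, 89, 169]
  EstX (TCCCTTGT, off=8): starts [2, 16, 27, 48, 116, 132] → cuts [10, 24, 35, 56, 124, 140]

All cut coordinates (distinct, sorted): [10, 24, 35, 44, 56, 66, 76, 89, 111, 124, 140, 148, 169]

Fragment lengths:
  [0,10): 10 bp
  [10,24): 14 bp
  [24,35): 11 bp
  [35,44): 9 bp
  [44,56): 12 bp
  [56,66): 10 bp
  [66,76): 10 bp
  [76,89): 13 bp
  [89,111): 22 bp
  [111,124): 13 bp
  [124,140): 16 bp
  [140,148): 8 bp
  [148,169): 21 bp
  [169,175): 6 bp

[6,8,9,10,10,10,11,12,13,13,14,16,21,22]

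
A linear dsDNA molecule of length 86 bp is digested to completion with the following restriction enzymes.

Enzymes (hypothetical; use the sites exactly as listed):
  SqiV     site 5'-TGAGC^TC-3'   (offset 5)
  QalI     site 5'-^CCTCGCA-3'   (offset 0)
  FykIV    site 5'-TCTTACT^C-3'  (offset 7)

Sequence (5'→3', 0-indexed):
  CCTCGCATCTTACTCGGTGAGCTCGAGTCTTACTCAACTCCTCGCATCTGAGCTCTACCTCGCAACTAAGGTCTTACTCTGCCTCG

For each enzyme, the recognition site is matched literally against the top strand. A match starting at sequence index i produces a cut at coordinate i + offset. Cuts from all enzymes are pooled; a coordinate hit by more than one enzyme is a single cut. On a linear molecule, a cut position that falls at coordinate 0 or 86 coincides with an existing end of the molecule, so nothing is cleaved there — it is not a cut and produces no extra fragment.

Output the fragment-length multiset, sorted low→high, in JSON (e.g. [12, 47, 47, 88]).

Scan for sites:
  SqiV TGAGCTC/5: at [17, 48] ⇒ [22, 53]
  QalI CCTCGCA/0: at [0, 39, 57] ⇒ [39, 57] (position 0 is a terminus of the linear molecule — no cut)
  FykIV TCTTACTC/7: at [7, 27, 71] ⇒ [14, 34, 78]

Pooled cuts: [14, 22, 34, 39, 53, 57, 78]

Fragment lengths:
  [0,14): 14 bp
  [14,22): 8 bp
  [22,34): 12 bp
  [34,39): 5 bp
  [39,53): 14 bp
  [53,57): 4 bp
  [57,78): 21 bp
  [78,86): 8 bp

[4,5,8,8,12,14,14,21]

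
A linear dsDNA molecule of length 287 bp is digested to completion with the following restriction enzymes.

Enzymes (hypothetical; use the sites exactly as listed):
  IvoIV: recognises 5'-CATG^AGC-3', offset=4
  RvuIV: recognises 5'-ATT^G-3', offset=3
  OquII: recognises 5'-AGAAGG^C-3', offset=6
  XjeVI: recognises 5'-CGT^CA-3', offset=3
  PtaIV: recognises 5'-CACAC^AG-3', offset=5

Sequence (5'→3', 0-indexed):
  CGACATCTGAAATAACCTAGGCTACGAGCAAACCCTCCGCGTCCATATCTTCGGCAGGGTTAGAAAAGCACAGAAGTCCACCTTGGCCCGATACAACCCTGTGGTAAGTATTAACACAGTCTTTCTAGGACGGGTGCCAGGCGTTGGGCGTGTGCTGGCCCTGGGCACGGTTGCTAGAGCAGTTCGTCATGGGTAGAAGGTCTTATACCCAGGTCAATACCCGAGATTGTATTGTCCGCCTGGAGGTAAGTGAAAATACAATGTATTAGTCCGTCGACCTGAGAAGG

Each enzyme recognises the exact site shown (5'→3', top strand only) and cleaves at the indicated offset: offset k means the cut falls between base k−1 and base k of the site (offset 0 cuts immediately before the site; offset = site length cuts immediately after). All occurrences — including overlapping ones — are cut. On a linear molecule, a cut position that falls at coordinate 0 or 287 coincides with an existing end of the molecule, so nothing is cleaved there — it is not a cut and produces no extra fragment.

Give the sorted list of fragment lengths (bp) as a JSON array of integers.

[5,41,54,187]

Scan for sites:
  IvoIV (CATGAGC, off=4): no sites
  RvuIV ATTG/3: at [225, 230] ⇒ [228, 233]
  OquII (AGAAGGC, off=6): no sites
  XjeVI CGTCA/3: at [184] ⇒ [187]
  PtaIV (CACACAG, off=5): no sites

All cut coordinates (distinct, sorted): [187, 228, 233]

Fragment lengths:
  [0,187): 187 bp
  [187,228): 41 bp
  [228,233): 5 bp
  [233,287): 54 bp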